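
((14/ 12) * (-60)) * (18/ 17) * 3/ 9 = -420/ 17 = -24.71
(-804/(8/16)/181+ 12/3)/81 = -884/14661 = -0.06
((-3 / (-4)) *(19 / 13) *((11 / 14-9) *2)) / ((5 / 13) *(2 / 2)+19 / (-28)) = 6555 / 107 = 61.26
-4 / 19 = -0.21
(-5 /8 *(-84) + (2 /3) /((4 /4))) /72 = 0.74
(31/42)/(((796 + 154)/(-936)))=-2418/3325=-0.73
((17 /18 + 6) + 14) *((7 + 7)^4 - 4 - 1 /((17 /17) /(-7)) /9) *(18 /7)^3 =4692043980 /343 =13679428.51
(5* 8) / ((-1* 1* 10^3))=-1 / 25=-0.04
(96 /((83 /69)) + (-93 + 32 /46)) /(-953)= 0.01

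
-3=-3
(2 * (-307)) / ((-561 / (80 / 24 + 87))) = 166394 / 1683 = 98.87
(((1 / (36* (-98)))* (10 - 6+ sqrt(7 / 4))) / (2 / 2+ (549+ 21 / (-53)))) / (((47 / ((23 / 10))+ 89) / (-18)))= 1219* sqrt(7) / 28740535656+ 1219 / 3592566957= 0.00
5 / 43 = 0.12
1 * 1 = 1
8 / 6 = 4 / 3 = 1.33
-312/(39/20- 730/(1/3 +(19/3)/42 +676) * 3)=177292960/731519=242.36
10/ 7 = 1.43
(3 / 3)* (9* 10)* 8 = 720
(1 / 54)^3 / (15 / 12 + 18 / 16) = 1 / 373977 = 0.00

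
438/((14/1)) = 219/7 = 31.29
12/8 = 3/2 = 1.50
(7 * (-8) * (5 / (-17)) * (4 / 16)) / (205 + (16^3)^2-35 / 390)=0.00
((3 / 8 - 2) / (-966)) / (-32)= -13 / 247296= -0.00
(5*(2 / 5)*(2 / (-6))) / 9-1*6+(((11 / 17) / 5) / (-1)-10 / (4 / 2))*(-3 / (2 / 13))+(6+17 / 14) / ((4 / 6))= 6732577 / 64260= 104.77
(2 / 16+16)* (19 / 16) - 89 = -8941 / 128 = -69.85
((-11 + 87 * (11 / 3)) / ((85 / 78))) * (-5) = -24024 / 17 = -1413.18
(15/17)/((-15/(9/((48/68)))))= -3/4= -0.75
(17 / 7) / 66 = 17 / 462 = 0.04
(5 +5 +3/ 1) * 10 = 130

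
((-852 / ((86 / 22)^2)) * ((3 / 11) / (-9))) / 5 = 3124 / 9245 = 0.34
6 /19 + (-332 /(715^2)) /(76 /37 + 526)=29964825452 /94888983475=0.32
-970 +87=-883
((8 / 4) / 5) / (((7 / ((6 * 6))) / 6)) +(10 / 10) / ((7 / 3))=447 / 35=12.77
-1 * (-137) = 137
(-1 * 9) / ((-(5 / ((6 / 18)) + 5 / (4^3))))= 576 / 965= 0.60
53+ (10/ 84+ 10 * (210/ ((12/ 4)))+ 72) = 34655/ 42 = 825.12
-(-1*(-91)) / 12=-7.58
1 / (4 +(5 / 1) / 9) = 9 / 41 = 0.22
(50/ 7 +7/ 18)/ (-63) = -949/ 7938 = -0.12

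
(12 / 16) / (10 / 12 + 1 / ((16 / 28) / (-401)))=-9 / 8411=-0.00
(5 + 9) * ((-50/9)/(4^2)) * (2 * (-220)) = 19250/9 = 2138.89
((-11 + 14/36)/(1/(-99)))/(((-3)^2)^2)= 2101/162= 12.97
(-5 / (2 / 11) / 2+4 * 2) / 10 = -23 / 40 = -0.58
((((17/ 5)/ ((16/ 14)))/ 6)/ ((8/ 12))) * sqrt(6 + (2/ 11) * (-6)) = 357 * sqrt(66)/ 1760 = 1.65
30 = 30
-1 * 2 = -2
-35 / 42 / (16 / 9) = -15 / 32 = -0.47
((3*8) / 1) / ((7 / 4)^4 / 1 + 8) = 2048 / 1483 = 1.38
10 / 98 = 5 / 49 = 0.10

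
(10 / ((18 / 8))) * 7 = 280 / 9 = 31.11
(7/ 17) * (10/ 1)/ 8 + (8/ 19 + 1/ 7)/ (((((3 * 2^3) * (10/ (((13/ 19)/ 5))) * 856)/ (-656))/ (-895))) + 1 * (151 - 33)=4366239497/ 36772904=118.74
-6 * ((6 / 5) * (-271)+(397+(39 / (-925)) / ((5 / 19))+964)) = -28739004 / 4625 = -6213.84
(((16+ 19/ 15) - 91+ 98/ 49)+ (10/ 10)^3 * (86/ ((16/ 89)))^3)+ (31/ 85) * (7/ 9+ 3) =2522247041743/ 23040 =109472527.85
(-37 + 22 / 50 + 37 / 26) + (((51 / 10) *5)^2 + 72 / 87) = 23220963 / 37700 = 615.94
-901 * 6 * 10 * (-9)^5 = 3192188940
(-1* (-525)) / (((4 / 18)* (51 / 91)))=143325 / 34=4215.44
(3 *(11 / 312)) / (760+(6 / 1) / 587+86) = 6457 / 51647232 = 0.00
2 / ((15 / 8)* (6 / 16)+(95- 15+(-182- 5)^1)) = -0.02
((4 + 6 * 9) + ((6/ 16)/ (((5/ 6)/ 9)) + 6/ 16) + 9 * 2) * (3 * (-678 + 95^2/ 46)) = -116247.34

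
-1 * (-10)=10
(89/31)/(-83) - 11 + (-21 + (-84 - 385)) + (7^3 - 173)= -851752/2573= -331.03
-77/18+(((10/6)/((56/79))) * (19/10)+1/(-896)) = 217/1152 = 0.19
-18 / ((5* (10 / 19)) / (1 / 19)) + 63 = 1566 / 25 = 62.64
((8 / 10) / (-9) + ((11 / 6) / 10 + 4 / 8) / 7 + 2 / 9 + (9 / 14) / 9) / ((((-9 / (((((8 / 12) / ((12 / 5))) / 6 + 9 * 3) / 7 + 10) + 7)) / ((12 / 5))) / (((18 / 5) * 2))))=-12.11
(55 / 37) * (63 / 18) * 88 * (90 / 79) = 1524600 / 2923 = 521.59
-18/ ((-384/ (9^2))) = 243/ 64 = 3.80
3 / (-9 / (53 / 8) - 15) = -53 / 289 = -0.18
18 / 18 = 1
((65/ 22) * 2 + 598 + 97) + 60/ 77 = 54030/ 77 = 701.69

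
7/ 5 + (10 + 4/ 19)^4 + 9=7089119172/ 651605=10879.47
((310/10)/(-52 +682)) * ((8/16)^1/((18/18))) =31/1260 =0.02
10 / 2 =5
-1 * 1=-1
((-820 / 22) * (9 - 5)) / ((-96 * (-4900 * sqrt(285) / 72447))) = -52111 * sqrt(285) / 646800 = -1.36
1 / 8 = 0.12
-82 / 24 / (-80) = 41 / 960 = 0.04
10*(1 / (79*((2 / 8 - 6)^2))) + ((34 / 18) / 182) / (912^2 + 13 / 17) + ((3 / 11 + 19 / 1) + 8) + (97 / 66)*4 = 353005830096407993 / 10647026701629318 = 33.16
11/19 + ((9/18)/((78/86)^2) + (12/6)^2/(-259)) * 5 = 53005343/14969682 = 3.54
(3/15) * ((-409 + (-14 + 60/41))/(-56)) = 2469/1640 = 1.51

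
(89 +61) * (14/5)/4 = 105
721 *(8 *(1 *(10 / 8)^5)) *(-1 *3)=-52807.62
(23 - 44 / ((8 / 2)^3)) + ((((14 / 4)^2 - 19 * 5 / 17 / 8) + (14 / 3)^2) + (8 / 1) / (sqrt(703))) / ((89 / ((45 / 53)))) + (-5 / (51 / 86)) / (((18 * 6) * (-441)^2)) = 360 * sqrt(703) / 3316051 + 457393878024263 / 20211427034064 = 22.63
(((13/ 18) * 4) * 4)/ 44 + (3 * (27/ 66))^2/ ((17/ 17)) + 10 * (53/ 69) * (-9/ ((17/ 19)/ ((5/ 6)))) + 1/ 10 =-532396627/ 8515980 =-62.52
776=776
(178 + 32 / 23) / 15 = 4126 / 345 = 11.96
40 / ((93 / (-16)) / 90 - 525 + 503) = -1.81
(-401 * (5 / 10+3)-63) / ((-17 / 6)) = 8799 / 17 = 517.59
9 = 9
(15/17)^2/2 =225/578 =0.39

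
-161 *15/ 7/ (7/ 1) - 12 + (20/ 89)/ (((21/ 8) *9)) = -1030727/ 16821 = -61.28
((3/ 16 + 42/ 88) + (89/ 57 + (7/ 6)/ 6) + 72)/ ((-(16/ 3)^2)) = -2239763/ 856064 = -2.62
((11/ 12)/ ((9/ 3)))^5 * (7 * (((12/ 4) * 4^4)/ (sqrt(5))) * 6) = 38.42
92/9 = 10.22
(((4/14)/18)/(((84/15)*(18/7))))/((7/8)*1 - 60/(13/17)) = -65/4575123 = -0.00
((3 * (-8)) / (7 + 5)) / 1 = -2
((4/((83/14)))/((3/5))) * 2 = 2.25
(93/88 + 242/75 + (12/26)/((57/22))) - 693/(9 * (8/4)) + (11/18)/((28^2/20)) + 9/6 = -3896870693/119819700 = -32.52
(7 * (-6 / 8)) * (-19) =399 / 4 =99.75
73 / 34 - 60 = -1967 / 34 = -57.85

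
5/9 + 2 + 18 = 185/9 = 20.56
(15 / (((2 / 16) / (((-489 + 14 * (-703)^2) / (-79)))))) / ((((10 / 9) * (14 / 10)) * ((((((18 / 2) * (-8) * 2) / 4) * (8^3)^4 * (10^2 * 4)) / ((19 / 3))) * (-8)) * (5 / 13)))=-1708853939 / 121605986032025600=-0.00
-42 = -42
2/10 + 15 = 15.20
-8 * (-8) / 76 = 16 / 19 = 0.84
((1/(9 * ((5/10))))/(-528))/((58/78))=-13/22968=-0.00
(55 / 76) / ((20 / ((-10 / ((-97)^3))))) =55 / 138726296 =0.00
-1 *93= -93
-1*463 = -463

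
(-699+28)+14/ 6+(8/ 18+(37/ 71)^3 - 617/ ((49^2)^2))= -12405974091230260/ 18569571216399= -668.08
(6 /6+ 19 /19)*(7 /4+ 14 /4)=10.50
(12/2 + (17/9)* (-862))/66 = -7300/297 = -24.58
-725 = -725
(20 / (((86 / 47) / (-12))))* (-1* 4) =22560 / 43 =524.65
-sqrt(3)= -1.73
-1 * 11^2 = -121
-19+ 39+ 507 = 527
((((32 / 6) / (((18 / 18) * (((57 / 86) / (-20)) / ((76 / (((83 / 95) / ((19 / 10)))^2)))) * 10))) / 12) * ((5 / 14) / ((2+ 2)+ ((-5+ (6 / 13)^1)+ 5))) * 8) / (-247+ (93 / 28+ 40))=46623640960 / 30762478161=1.52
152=152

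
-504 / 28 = -18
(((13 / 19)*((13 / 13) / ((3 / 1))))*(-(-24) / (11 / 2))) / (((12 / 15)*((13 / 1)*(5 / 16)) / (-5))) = -320 / 209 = -1.53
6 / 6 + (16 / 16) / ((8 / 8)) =2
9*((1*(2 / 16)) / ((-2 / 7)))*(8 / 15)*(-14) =147 / 5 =29.40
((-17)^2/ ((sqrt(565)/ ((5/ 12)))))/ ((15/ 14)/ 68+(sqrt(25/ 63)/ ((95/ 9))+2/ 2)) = -177732688 * sqrt(3955)/ 38013412553+24010902034 * sqrt(565)/ 114040237659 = 4.71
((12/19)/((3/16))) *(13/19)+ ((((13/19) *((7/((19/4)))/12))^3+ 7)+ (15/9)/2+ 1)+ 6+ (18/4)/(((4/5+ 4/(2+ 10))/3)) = 627316071911/21594059379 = 29.05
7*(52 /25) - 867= -21311 /25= -852.44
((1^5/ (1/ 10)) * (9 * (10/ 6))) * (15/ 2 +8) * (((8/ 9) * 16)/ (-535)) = -19840/ 321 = -61.81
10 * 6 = 60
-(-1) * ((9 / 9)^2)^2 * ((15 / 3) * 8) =40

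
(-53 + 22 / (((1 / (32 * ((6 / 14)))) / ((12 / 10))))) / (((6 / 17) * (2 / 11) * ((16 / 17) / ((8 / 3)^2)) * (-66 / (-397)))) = 1241066861 / 5670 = 218883.04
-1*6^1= -6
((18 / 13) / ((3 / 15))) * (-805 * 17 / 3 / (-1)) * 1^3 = 410550 / 13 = 31580.77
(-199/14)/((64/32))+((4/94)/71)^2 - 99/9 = -5645733371/311795932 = -18.11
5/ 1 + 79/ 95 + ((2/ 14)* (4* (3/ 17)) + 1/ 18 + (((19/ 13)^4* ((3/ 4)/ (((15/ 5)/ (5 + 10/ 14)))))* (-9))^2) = 4006026373789111171/ 1161951310914030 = 3447.67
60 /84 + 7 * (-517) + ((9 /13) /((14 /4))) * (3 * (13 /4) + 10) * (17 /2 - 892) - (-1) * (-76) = -7145.76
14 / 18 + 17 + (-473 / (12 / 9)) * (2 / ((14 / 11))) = -136001 / 252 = -539.69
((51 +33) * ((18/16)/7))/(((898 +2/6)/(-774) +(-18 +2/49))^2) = 174763349334/4732430422225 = 0.04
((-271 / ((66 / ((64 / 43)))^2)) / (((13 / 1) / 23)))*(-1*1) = 6382592 / 26176293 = 0.24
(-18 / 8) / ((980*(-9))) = 1 / 3920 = 0.00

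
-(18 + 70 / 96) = -18.73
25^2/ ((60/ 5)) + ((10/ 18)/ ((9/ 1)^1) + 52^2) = 892991/ 324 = 2756.15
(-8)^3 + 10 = -502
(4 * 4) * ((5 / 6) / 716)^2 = 25 / 1153476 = 0.00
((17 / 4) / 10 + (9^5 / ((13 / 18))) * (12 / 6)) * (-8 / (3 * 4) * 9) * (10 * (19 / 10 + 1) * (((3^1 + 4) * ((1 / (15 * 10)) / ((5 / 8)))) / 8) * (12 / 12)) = -17261248543 / 65000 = -265557.67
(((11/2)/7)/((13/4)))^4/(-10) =-117128/342874805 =-0.00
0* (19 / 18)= 0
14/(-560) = -1/40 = -0.02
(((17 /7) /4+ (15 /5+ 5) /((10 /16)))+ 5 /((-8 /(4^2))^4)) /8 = 13077 /1120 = 11.68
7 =7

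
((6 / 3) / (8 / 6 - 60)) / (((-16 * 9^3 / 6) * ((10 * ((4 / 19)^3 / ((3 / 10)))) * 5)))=6859 / 608256000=0.00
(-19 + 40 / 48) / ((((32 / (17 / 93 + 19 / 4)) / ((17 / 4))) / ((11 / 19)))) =-37402805 / 5428224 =-6.89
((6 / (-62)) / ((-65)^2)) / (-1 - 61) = 3 / 8120450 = 0.00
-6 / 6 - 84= -85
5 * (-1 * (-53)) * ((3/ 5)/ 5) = 159/ 5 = 31.80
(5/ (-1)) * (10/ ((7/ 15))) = -750/ 7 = -107.14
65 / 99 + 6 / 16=817 / 792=1.03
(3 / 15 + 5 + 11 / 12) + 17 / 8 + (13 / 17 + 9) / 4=21793 / 2040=10.68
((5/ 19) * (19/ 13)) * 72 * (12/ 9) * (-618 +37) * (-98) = 27330240/ 13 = 2102326.15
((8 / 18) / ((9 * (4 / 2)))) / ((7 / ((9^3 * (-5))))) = -90 / 7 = -12.86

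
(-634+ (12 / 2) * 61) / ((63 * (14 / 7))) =-134 / 63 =-2.13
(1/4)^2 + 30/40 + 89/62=1115/496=2.25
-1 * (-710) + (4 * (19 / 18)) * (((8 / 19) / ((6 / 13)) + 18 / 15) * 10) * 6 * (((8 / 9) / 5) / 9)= 2626478 / 3645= 720.57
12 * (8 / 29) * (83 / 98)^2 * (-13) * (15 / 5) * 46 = -296612784 / 69629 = -4259.90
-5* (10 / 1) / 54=-25 / 27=-0.93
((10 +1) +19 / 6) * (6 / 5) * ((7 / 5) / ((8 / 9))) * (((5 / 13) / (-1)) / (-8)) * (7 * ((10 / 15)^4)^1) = 833 / 468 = 1.78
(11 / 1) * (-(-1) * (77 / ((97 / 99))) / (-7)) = -11979 / 97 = -123.49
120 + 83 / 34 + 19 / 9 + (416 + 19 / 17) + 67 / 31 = 5158783 / 9486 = 543.83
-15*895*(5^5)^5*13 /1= -52012503147125244140625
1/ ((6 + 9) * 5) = 1/ 75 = 0.01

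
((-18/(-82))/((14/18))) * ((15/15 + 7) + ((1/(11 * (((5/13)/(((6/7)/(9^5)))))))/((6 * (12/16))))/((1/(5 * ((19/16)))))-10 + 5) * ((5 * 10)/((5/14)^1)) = 818420375/6904359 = 118.54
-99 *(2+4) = -594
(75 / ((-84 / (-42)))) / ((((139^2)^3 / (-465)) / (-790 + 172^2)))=-502095375 / 7212549413161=-0.00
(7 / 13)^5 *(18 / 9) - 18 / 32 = -2803813 / 5940688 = -0.47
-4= -4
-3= -3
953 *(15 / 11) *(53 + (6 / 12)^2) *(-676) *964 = -496052338860 / 11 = -45095667169.09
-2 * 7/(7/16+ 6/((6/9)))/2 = -112/151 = -0.74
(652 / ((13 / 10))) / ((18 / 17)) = 473.68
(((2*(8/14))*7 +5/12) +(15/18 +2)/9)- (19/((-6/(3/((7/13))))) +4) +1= 17671/756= 23.37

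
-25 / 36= -0.69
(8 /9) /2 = 4 /9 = 0.44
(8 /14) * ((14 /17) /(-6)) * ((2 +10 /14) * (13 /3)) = -988 /1071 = -0.92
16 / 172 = 4 / 43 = 0.09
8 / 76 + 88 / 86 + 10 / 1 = 9092 / 817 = 11.13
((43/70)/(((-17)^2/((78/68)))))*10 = 1677/68782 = 0.02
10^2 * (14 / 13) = 1400 / 13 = 107.69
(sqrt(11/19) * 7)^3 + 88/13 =157.87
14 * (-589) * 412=-3397352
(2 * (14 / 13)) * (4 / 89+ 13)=32508 / 1157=28.10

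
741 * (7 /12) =1729 /4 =432.25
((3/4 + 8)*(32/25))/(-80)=-7/50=-0.14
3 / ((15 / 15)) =3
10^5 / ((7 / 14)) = 200000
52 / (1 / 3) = 156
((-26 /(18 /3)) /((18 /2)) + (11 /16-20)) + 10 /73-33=-52.66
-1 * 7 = -7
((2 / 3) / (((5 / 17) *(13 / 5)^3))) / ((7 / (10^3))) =850000 / 46137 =18.42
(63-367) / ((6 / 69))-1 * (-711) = -2785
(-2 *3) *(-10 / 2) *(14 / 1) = 420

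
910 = 910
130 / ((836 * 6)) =65 / 2508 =0.03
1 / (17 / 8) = 8 / 17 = 0.47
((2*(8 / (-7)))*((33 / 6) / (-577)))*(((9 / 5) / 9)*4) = 352 / 20195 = 0.02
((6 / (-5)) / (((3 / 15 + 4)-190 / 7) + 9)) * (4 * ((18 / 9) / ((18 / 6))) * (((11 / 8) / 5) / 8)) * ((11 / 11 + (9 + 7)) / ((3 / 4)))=1309 / 7320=0.18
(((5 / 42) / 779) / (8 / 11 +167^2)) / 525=11 / 1053932991930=0.00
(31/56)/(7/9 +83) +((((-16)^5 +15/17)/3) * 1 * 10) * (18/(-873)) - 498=14949490241429/208882128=71569.03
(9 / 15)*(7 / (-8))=-21 / 40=-0.52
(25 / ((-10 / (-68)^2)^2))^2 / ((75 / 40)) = 228581619826688 / 15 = 15238774655112.53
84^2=7056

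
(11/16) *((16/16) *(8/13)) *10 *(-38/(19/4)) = -440/13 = -33.85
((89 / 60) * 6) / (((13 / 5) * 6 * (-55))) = -89 / 8580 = -0.01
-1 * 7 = -7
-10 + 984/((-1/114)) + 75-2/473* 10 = -112111.04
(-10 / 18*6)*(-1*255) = 850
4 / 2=2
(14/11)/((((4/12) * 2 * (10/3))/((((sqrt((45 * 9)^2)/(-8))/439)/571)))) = -5103/44117744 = -0.00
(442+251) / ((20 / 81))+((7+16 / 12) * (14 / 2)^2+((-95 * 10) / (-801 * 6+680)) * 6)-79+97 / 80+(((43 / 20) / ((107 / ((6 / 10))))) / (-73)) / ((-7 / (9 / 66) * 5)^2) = 4497916686068095973 / 1433106860955000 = 3138.58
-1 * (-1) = 1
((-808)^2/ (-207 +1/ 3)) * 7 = -3427536/ 155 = -22113.14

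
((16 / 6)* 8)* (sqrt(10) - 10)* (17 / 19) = -130.52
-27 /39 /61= -9 /793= -0.01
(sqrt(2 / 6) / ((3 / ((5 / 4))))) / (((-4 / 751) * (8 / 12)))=-3755 * sqrt(3) / 96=-67.75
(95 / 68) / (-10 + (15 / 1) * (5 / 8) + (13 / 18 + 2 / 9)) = 1710 / 391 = 4.37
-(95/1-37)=-58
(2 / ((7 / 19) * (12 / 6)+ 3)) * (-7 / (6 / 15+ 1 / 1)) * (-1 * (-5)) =-950 / 71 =-13.38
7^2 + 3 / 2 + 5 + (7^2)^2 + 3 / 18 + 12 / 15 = 2457.47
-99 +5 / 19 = -1876 / 19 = -98.74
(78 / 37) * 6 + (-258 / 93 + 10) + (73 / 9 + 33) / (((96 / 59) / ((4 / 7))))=29753281 / 867132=34.31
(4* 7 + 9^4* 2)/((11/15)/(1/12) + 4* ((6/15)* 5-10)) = -32875/58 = -566.81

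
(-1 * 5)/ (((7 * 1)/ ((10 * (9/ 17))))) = -450/ 119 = -3.78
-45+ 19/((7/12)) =-87/7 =-12.43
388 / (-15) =-388 / 15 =-25.87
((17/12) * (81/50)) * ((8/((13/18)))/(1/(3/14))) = 12393/2275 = 5.45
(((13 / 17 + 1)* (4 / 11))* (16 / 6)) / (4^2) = 20 / 187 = 0.11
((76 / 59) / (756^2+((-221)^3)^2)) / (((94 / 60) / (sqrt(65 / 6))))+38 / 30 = 380 * sqrt(390) / 323075119636610461+19 / 15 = 1.27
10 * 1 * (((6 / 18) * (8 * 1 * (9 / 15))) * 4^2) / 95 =256 / 95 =2.69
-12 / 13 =-0.92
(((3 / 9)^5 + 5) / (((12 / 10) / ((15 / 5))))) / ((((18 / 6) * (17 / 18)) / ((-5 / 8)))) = -3800 / 1377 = -2.76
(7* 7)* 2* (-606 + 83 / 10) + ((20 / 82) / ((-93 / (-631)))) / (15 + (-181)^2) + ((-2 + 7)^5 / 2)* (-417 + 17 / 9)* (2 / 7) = -1600220103087577 / 6561181620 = -243892.06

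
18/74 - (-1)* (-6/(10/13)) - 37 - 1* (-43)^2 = -350308/185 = -1893.56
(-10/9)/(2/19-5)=190/837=0.23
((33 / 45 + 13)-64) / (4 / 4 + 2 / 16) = -6032 / 135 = -44.68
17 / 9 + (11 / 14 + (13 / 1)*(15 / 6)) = 2216 / 63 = 35.17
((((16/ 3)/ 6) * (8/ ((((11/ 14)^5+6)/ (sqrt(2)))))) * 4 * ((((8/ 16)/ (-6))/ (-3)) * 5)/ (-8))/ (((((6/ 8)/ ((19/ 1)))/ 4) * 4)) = -326996992 * sqrt(2)/ 164656557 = -2.81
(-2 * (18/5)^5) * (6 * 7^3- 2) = -7769903616/3125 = -2486369.16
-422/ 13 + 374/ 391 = -9420/ 299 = -31.51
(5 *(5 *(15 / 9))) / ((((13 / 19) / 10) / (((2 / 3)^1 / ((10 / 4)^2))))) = 7600 / 117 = 64.96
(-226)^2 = 51076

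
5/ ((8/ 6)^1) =15/ 4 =3.75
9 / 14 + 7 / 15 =233 / 210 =1.11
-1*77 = -77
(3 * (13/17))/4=39/68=0.57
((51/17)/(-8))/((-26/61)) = 183/208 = 0.88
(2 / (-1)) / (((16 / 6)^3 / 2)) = -27 / 128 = -0.21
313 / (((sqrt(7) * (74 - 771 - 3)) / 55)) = -3443 * sqrt(7) / 980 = -9.30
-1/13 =-0.08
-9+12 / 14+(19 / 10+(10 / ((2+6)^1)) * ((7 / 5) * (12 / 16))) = -2761 / 560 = -4.93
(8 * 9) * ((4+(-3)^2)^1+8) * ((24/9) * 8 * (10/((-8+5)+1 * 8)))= 64512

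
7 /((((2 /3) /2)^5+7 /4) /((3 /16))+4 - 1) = 5103 /9007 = 0.57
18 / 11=1.64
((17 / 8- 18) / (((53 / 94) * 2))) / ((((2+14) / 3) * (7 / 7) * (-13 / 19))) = 340233 / 88192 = 3.86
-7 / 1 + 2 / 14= -6.86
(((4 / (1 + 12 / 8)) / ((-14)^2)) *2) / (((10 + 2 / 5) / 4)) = 4 / 637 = 0.01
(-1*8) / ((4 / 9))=-18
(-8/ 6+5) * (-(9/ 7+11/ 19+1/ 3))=-9647/ 1197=-8.06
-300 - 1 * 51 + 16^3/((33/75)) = 98539/11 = 8958.09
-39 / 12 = -13 / 4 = -3.25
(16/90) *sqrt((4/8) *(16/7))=0.19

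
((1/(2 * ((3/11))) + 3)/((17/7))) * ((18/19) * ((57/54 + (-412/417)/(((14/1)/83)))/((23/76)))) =-4877858/163047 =-29.92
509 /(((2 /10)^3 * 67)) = 63625 /67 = 949.63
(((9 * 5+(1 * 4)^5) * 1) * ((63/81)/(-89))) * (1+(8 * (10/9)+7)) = -1137416/7209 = -157.78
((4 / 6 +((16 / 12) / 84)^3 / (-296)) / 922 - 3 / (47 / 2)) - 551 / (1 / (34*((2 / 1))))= -37468.13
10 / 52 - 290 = -289.81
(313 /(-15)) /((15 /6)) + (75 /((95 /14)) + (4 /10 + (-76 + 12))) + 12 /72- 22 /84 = -608368 /9975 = -60.99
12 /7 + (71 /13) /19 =2.00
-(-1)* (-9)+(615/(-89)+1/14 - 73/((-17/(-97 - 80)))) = -16435061/21182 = -775.90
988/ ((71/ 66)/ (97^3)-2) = -494.00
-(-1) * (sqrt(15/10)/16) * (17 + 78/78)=9 * sqrt(6)/16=1.38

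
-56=-56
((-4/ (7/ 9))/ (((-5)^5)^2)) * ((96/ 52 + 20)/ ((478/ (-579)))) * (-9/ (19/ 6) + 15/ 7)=-275265864/ 28248212890625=-0.00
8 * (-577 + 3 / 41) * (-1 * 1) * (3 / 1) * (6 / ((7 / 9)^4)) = 227018.42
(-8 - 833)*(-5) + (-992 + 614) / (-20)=42239 / 10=4223.90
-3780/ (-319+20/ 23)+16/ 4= 4304/ 271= 15.88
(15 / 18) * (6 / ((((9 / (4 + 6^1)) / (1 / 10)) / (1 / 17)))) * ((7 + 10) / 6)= 5 / 54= 0.09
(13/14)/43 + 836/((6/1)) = 251675/1806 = 139.35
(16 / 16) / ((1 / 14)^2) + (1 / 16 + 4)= 3201 / 16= 200.06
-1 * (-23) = 23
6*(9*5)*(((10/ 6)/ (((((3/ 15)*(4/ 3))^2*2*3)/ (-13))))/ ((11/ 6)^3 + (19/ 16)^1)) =-1865.55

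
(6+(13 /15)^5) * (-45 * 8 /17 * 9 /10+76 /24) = -103.12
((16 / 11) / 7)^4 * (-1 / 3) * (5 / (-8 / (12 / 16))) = 10240 / 35153041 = 0.00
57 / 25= 2.28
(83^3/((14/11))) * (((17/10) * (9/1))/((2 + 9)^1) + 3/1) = 39453303/20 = 1972665.15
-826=-826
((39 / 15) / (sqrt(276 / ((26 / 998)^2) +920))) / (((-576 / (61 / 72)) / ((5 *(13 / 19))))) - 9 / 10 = -9 / 10 - 134017 *sqrt(17219939) / 27137521787904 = -0.90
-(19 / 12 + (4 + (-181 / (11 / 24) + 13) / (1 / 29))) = 1461211 / 132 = 11069.78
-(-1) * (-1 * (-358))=358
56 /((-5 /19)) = -1064 /5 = -212.80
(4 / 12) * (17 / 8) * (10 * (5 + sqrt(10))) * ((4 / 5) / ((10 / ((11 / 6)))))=187 * sqrt(10) / 180 + 187 / 36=8.48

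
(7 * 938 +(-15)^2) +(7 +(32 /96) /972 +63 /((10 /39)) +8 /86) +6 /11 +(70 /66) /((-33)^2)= 5878199638243 /834457140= 7044.34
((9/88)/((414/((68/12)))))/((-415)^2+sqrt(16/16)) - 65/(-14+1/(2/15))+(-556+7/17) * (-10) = 197898916913569/35555713248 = 5565.88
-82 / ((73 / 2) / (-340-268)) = 1365.92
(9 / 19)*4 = 36 / 19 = 1.89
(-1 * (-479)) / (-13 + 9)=-479 / 4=-119.75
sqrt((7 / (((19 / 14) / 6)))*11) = 14*sqrt(627) / 19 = 18.45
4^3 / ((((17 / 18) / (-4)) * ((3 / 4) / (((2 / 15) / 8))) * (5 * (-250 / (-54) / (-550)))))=304128 / 2125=143.12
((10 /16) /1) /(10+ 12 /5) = 25 /496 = 0.05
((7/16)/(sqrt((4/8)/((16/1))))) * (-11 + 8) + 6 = 6 - 21 * sqrt(2)/4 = -1.42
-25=-25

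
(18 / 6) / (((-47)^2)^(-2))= 14639043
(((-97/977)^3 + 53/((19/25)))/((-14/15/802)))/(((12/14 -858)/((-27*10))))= -6689160488089863/354378436540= -18875.75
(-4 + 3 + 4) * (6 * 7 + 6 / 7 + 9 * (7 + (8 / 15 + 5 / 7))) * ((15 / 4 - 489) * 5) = -11931327 / 14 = -852237.64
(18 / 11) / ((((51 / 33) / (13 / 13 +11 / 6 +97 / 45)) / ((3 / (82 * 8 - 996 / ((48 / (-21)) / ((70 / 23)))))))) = 61962 / 7750385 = 0.01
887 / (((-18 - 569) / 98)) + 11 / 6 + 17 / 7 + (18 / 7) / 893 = -3166352971 / 22016022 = -143.82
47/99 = 0.47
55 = 55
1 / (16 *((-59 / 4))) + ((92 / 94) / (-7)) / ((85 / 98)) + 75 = 70555521 / 942820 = 74.83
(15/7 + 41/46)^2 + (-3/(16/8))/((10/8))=4150541/518420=8.01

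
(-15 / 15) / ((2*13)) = -1 / 26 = -0.04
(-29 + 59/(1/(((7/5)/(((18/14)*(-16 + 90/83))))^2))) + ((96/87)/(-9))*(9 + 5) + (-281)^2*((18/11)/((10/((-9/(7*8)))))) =-29204123009434379/13860695910600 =-2106.97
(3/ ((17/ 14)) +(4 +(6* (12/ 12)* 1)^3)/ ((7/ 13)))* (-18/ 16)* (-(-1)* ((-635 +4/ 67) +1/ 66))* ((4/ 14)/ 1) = 205999281069/ 2455684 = 83886.72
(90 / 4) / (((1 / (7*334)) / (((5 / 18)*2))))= 29225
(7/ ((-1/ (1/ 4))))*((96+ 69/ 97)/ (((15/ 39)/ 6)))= -2561013/ 970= -2640.22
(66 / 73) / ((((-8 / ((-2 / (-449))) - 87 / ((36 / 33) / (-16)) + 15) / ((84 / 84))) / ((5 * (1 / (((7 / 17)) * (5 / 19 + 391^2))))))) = -3553 / 24986123764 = -0.00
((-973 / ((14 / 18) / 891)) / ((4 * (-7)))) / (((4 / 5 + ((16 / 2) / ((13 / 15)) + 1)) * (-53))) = -24150555 / 354676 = -68.09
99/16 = 6.19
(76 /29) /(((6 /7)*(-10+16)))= 133 /261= 0.51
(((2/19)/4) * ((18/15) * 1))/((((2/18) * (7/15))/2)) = 162/133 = 1.22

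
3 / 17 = 0.18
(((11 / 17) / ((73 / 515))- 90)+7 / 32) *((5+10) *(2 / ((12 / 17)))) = -16920565 / 4672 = -3621.70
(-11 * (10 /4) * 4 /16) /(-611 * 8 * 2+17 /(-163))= 1793 /2549608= 0.00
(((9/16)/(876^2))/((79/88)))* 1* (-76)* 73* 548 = -28633/11534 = -2.48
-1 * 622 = -622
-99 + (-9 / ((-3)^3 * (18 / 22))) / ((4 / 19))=-10483 / 108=-97.06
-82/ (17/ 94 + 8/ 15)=-114.82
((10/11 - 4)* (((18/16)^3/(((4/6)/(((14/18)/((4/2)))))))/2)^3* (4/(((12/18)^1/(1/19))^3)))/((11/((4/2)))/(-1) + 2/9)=20331439842231/246278750512087040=0.00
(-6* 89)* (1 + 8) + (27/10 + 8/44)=-528343/110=-4803.12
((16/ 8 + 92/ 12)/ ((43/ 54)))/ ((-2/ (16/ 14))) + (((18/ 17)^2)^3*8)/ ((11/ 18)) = 919834152264/ 79919490959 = 11.51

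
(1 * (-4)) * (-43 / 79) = 172 / 79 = 2.18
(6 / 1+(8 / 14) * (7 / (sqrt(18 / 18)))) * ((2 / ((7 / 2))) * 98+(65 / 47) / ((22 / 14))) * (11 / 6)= 147035 / 141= 1042.80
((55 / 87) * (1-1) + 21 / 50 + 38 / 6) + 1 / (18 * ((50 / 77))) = 1231 / 180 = 6.84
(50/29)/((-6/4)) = -100/87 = -1.15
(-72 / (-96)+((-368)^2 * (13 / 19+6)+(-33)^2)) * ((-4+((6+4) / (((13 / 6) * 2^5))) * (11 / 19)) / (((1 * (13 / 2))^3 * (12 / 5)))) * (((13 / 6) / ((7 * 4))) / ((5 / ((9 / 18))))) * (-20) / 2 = 2665242452035 / 6395695488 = 416.72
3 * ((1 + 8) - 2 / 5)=129 / 5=25.80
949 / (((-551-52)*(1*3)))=-949 / 1809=-0.52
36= 36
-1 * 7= -7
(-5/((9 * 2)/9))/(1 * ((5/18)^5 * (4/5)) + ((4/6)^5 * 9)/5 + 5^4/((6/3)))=-5904900/738675497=-0.01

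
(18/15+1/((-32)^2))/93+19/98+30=704780021/23331840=30.21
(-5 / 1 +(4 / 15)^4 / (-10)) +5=-128 / 253125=-0.00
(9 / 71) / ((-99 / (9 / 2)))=-9 / 1562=-0.01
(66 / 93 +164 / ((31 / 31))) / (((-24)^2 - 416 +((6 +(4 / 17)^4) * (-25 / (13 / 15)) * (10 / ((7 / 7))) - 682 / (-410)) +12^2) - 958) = -1136511172290 / 16449739250527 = -0.07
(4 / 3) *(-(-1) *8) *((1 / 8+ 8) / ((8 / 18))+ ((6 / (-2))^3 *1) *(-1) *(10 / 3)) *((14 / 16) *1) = 8085 / 8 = 1010.62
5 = 5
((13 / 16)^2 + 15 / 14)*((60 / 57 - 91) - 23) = -3329519 / 17024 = -195.58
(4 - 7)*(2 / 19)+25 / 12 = 403 / 228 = 1.77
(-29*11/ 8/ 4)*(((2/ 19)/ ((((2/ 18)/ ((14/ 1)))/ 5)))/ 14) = -14355/ 304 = -47.22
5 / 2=2.50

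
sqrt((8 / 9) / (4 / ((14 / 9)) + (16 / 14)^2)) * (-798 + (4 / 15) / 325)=-382.07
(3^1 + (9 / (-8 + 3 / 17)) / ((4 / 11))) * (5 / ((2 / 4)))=-435 / 266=-1.64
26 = 26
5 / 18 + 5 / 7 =0.99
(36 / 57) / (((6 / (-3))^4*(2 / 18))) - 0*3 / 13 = 27 / 76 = 0.36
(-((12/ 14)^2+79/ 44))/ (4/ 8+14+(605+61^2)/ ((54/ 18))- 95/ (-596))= -812795/ 467943091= -0.00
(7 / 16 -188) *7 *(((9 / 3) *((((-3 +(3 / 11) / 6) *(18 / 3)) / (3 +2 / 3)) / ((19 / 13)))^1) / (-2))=-479274705 / 73568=-6514.72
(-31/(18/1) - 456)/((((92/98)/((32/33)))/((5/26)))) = -734020/8073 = -90.92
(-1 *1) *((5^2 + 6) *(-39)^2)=-47151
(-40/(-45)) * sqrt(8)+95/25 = 16 * sqrt(2)/9+19/5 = 6.31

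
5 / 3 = 1.67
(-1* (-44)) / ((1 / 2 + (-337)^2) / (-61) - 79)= -5368 / 236777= -0.02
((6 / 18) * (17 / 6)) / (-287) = -17 / 5166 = -0.00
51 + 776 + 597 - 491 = 933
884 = 884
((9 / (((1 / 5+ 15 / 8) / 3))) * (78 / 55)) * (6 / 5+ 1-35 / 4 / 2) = -183222 / 4565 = -40.14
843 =843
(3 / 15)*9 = 9 / 5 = 1.80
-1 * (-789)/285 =263/95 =2.77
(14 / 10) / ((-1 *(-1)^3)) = 1.40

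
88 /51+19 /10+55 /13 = 52087 /6630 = 7.86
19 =19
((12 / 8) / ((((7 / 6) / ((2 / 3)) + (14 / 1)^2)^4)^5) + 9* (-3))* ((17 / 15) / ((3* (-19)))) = 1406763529865150055307222070078596676806053736038317848198457 / 2620441869356652063807570522695425182285786371069177474868285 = 0.54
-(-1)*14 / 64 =7 / 32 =0.22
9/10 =0.90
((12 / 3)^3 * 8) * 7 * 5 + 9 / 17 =304649 / 17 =17920.53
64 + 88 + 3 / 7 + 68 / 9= 10079 / 63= 159.98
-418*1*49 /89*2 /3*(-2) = 81928 /267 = 306.85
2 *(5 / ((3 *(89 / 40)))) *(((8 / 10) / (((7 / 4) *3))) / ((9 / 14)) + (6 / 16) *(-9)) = -4.70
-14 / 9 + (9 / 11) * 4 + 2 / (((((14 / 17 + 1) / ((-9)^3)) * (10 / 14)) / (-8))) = 8956.66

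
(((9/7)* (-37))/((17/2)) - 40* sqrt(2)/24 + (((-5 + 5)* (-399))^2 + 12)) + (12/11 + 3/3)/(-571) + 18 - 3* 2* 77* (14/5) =-1271.56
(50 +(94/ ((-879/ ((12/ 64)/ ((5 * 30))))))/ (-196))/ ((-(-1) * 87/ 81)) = 31011120423/ 666164800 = 46.55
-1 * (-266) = 266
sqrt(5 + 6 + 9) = 2 * sqrt(5) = 4.47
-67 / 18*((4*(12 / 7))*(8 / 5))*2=-8576 / 105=-81.68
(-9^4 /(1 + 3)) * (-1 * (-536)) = -879174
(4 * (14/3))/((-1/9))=-168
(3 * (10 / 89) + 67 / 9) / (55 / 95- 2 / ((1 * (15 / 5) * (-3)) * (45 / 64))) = 5329215 / 612943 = 8.69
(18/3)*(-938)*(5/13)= -28140/13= -2164.62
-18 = -18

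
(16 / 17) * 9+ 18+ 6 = 552 / 17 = 32.47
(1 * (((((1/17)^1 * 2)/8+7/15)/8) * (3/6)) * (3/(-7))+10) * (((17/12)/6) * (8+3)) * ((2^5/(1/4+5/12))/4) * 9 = 12550197/4480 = 2801.38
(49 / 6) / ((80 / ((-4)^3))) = -98 / 15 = -6.53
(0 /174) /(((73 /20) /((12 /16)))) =0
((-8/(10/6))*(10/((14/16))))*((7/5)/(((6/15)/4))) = -768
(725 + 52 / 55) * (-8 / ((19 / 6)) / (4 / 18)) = -8624232 / 1045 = -8252.85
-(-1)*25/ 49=25/ 49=0.51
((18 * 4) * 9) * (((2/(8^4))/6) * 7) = 189/512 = 0.37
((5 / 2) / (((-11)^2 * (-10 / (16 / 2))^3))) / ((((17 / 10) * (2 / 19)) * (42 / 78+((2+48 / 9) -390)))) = 23712 / 153277355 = 0.00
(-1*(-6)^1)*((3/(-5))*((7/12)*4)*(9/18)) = -21/5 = -4.20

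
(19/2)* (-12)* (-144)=16416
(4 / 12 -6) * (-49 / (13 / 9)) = 2499 / 13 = 192.23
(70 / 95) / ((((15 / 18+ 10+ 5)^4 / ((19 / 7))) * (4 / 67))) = 43416 / 81450625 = 0.00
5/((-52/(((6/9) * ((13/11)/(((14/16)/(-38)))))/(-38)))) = -0.09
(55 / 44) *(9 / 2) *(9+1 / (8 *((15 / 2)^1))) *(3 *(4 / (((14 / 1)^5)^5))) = 4869 / 359990366446786984916121812992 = 0.00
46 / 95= 0.48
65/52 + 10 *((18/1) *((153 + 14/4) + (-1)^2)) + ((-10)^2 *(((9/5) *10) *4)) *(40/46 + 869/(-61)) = -381382385/5612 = -67958.37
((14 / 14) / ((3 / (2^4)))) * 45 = 240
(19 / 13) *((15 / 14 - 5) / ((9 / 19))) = -12.12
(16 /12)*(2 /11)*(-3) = -8 /11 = -0.73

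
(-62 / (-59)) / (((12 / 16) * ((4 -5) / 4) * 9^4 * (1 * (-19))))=992 / 22064643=0.00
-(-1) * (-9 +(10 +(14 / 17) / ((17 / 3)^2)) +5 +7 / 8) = 271223 / 39304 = 6.90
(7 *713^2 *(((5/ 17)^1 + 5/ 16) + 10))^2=105401267722157922025/ 73984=1424649488026572.26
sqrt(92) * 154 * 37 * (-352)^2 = 1412009984 * sqrt(23) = 6771761992.50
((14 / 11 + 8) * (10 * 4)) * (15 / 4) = 15300 / 11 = 1390.91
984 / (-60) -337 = -1767 / 5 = -353.40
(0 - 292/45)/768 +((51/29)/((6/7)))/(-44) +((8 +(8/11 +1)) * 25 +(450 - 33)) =1819414913/2756160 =660.13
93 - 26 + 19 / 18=1225 / 18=68.06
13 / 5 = 2.60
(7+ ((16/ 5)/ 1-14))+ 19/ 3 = 38/ 15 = 2.53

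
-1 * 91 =-91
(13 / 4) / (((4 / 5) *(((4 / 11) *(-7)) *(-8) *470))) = 143 / 336896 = 0.00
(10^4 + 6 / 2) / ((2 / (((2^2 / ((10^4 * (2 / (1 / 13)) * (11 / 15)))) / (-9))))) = -0.01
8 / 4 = 2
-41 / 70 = -0.59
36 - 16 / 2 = 28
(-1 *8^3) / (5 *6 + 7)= -13.84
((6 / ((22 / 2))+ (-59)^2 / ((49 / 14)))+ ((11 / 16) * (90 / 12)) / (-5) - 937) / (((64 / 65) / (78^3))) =542343829365 / 19712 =27513384.20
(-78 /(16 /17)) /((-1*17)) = 39 /8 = 4.88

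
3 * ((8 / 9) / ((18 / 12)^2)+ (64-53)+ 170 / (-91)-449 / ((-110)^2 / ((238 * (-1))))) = 818689051 / 14864850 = 55.08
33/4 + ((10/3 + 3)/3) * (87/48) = 1739/144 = 12.08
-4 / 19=-0.21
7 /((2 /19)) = 66.50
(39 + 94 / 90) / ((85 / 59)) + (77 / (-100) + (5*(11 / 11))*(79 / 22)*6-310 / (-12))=1589803 / 9900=160.59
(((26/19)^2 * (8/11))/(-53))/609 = -5408/128171967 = -0.00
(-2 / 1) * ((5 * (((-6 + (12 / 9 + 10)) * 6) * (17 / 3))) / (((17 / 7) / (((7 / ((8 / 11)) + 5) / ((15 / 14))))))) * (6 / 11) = -61152 / 11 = -5559.27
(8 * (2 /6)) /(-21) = -8 /63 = -0.13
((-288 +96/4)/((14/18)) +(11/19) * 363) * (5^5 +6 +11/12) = -30769739/76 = -404864.99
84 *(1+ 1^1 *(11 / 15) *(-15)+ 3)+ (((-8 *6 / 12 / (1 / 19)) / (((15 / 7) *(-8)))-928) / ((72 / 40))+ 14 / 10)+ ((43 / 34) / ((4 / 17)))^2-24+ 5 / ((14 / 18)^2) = -459996161 / 423360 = -1086.54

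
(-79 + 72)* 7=-49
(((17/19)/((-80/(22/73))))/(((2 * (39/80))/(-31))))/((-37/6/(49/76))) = -284053/25351586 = -0.01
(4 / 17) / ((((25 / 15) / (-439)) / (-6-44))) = 52680 / 17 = 3098.82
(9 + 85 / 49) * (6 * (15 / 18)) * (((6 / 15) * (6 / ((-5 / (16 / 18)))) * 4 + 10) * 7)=327172 / 105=3115.92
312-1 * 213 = 99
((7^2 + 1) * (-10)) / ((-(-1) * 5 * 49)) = -100 / 49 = -2.04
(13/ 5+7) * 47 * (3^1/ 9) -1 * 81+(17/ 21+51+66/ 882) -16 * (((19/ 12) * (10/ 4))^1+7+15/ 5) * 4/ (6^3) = 2324813/ 19845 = 117.15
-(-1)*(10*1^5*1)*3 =30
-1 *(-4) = 4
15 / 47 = 0.32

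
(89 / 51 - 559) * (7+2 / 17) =-3438820 / 867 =-3966.34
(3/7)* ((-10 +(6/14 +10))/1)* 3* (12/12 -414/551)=3699/26999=0.14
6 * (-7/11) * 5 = -210/11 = -19.09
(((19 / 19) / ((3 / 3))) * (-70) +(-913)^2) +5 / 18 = 15002987 / 18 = 833499.28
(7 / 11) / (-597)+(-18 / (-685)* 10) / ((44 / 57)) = 305302 / 899679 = 0.34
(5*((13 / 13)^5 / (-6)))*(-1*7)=35 / 6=5.83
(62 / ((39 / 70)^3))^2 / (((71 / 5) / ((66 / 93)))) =1604732360000000 / 249830807031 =6423.28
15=15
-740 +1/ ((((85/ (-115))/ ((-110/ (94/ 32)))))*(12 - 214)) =-59737500/ 80699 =-740.25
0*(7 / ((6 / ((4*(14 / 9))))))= 0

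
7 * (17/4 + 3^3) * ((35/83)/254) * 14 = 214375/42164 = 5.08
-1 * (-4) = 4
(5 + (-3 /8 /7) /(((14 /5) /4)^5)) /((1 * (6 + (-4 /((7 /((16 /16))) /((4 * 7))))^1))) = -0.47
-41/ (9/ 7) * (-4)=1148/ 9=127.56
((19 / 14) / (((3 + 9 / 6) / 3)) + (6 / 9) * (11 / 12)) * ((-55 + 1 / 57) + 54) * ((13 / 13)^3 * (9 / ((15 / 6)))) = -1528 / 285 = -5.36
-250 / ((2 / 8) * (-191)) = 1000 / 191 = 5.24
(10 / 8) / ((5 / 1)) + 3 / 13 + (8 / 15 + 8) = 7031 / 780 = 9.01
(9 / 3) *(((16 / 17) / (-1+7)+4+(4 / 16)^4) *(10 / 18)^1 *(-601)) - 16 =-163867303 / 39168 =-4183.70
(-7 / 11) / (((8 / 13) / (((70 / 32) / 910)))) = -7 / 2816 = -0.00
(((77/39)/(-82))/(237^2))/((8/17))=-1309/1437027696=-0.00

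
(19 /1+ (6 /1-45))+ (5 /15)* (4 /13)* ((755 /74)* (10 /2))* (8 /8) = -21310 /1443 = -14.77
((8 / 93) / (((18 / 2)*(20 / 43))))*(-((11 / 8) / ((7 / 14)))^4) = -629563 / 535680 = -1.18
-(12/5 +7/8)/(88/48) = -393/220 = -1.79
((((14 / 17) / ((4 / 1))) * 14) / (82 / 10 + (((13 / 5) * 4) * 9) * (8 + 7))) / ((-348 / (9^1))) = -735 / 13924292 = -0.00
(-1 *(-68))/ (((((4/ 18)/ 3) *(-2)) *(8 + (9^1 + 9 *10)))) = -459/ 107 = -4.29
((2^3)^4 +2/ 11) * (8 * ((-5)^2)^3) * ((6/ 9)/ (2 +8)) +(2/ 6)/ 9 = 34134848.52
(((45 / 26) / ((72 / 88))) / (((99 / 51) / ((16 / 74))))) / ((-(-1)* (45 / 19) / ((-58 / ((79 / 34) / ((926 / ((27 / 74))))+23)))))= -4718570048 / 18809353251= -0.25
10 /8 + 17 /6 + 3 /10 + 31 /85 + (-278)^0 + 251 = 261883 /1020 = 256.75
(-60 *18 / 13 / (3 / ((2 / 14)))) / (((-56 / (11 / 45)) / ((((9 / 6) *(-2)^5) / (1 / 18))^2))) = 8211456 / 637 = 12890.83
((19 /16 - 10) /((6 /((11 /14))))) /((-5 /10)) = 517 /224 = 2.31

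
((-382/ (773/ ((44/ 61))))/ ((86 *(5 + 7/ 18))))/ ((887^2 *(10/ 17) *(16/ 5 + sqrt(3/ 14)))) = -26183808/ 49361396900552693 + 584460 *sqrt(42)/ 49361396900552693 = -0.00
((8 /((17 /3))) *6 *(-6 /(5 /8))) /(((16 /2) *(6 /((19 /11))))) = -2736 /935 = -2.93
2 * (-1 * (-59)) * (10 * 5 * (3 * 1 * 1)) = 17700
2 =2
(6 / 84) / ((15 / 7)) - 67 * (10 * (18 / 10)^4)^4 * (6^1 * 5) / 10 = -35755877564036295811 / 1464843750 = -24409345750.38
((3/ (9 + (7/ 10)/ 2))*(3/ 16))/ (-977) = -45/ 730796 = -0.00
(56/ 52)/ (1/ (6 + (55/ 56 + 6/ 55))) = 21841/ 2860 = 7.64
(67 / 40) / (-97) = -67 / 3880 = -0.02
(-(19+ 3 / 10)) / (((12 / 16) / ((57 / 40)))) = -3667 / 100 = -36.67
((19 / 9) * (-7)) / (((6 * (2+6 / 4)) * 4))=-19 / 108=-0.18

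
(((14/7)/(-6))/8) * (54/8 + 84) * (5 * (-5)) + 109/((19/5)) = 123.22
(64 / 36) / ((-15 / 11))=-176 / 135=-1.30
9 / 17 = 0.53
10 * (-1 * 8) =-80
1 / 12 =0.08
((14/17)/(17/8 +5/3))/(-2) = -24/221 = -0.11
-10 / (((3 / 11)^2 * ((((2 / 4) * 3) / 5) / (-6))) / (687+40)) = 17593400 / 9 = 1954822.22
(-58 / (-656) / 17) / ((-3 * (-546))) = 29 / 9133488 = 0.00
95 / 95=1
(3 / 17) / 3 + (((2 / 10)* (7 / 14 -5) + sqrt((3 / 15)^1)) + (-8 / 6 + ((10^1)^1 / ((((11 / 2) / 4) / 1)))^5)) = sqrt(5) / 5 + 1670989394441 / 82136010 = 20344.62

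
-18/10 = -9/5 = -1.80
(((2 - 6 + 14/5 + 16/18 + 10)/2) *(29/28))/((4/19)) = 60059/2520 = 23.83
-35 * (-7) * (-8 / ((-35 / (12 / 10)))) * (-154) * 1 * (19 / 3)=-327712 / 5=-65542.40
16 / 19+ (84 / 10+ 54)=6008 / 95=63.24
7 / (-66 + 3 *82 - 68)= 1 / 16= 0.06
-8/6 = -4/3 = -1.33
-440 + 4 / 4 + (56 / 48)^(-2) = -21475 / 49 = -438.27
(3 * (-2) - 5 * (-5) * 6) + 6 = 150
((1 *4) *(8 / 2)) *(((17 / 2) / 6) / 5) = 68 / 15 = 4.53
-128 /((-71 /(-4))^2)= -2048 /5041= -0.41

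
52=52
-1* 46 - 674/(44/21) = -8089/22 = -367.68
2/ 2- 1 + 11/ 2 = 11/ 2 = 5.50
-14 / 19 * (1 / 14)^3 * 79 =-79 / 3724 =-0.02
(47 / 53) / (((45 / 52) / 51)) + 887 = 746713 / 795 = 939.26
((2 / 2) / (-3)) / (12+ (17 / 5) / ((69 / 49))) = -115 / 4973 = -0.02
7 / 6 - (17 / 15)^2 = -53 / 450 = -0.12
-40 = -40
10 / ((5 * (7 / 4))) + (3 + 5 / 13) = 412 / 91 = 4.53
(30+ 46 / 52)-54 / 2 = 101 / 26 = 3.88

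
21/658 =0.03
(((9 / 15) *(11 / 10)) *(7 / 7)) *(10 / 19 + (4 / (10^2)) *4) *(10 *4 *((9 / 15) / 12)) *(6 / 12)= 5379 / 11875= 0.45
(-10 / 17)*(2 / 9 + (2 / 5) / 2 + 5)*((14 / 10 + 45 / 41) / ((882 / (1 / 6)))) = -62464 / 41495895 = -0.00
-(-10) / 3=10 / 3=3.33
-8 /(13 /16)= -128 /13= -9.85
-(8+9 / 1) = -17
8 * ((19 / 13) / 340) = 38 / 1105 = 0.03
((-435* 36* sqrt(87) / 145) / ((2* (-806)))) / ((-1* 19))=-27* sqrt(87) / 7657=-0.03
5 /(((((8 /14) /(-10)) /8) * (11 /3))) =-2100 /11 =-190.91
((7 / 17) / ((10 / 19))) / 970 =133 / 164900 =0.00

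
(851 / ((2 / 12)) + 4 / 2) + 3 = 5111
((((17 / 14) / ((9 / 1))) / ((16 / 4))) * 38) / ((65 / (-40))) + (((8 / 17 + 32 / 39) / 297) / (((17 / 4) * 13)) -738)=-225050783156 / 304621317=-738.79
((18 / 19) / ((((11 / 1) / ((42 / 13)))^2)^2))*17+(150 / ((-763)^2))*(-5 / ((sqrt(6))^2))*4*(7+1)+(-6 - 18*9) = -776540232926877304 / 4625373700758811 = -167.89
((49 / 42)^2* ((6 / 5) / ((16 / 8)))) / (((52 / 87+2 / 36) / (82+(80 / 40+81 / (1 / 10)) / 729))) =8609839 / 82863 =103.90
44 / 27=1.63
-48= -48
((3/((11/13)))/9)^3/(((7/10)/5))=109850/251559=0.44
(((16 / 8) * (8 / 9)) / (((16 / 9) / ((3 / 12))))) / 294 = 0.00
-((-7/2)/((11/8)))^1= 28/11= 2.55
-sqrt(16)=-4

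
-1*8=-8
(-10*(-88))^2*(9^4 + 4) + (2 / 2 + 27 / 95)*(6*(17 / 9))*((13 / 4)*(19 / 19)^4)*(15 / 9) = 869353069481 / 171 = 5083936078.84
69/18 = 23/6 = 3.83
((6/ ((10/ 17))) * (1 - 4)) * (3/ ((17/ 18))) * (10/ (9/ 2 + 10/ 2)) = -1944/ 19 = -102.32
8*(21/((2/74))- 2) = 6200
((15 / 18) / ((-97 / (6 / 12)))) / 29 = -5 / 33756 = -0.00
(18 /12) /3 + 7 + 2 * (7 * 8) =239 /2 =119.50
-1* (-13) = 13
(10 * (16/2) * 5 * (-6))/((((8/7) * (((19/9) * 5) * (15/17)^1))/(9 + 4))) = -55692/19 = -2931.16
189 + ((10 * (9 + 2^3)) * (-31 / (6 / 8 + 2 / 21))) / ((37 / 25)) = -10570497 / 2627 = -4023.79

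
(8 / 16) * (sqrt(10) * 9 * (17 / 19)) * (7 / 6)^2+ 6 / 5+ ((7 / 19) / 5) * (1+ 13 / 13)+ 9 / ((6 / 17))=833 * sqrt(10) / 152+ 5101 / 190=44.18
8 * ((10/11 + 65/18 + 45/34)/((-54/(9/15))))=-7868/15147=-0.52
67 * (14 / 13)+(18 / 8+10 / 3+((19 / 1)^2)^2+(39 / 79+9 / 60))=130399.38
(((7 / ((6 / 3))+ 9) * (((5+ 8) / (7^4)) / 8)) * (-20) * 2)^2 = 2640625 / 23059204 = 0.11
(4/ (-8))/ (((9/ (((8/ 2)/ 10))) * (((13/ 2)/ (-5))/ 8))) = 16/ 117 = 0.14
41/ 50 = 0.82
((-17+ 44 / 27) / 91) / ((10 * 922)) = -0.00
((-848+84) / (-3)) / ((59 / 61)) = 46604 / 177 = 263.30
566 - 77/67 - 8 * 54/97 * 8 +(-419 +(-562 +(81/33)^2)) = -350531055/786379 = -445.75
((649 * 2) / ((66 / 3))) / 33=59 / 33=1.79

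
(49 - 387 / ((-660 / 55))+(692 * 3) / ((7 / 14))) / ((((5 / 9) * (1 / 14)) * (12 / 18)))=160016.85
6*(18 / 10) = 54 / 5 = 10.80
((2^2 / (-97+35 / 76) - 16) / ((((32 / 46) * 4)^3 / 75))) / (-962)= 72962325 / 1256972288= 0.06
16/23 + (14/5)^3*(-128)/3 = -8072336/8625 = -935.92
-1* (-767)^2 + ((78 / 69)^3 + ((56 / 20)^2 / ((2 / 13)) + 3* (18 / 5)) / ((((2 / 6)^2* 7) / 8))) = -1251243989169 / 2129225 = -587652.31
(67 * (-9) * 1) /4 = -603 /4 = -150.75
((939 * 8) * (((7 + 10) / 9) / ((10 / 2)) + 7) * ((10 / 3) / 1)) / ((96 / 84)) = 1454824 / 9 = 161647.11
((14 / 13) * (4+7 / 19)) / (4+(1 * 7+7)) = 0.26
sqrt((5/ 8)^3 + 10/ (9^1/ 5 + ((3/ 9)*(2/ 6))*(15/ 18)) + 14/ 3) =sqrt(24533129418)/ 49056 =3.19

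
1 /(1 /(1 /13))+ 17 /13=18 /13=1.38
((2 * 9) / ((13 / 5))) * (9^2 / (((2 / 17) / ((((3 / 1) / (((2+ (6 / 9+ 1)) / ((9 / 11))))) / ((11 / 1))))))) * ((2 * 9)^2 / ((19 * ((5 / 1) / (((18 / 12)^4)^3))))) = 43211719081593 / 336647168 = 128359.07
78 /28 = 39 /14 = 2.79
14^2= 196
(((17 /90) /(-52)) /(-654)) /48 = 17 /146914560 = 0.00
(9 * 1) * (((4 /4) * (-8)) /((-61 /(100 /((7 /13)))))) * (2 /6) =31200 /427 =73.07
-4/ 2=-2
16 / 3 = 5.33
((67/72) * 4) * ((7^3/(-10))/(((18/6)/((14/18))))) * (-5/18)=160867/17496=9.19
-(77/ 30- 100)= 2923/ 30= 97.43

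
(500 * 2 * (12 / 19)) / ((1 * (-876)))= -1000 / 1387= -0.72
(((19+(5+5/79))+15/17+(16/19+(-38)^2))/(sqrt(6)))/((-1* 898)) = -18752287* sqrt(6)/68742798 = -0.67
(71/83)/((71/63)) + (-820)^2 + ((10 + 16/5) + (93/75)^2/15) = 523222191638/778125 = 672414.06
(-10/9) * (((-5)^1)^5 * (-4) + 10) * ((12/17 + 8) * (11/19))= -22629200/323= -70059.44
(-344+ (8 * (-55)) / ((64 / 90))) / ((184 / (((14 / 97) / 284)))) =-0.00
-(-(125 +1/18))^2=-5067001/324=-15638.89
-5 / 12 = -0.42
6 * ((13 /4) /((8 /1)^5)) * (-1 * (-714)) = 13923 /32768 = 0.42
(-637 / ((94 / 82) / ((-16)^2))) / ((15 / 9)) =-20057856 / 235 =-85352.58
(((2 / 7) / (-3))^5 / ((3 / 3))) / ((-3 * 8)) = 4 / 12252303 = 0.00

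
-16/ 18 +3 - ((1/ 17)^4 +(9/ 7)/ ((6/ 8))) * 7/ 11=8435558/ 8268579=1.02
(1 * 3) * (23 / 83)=69 / 83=0.83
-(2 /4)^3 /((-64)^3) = 1 /2097152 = 0.00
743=743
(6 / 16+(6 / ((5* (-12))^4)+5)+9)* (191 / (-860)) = -5930550191 / 1857600000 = -3.19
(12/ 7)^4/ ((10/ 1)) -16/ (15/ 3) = -28048/ 12005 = -2.34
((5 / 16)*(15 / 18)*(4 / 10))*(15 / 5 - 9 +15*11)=265 / 16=16.56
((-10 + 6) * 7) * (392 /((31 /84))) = -921984 /31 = -29741.42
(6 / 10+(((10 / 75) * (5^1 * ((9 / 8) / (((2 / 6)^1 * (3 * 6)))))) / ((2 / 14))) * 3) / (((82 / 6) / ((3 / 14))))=1161 / 22960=0.05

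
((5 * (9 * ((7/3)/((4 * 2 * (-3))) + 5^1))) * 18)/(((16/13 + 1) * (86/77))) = 15900885/9976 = 1593.91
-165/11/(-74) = 15/74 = 0.20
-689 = -689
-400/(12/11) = -1100/3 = -366.67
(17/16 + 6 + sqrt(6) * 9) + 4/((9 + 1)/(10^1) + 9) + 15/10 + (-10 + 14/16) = -13/80 + 9 * sqrt(6) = 21.88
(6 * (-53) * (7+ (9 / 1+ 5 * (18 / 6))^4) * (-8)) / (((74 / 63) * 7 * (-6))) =-17109242.27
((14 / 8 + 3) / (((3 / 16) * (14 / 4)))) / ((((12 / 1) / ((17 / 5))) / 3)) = 6.15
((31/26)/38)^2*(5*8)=4805/122018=0.04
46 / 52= 23 / 26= 0.88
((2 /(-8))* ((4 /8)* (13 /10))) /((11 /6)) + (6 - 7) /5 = -127 /440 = -0.29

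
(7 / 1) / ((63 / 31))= 31 / 9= 3.44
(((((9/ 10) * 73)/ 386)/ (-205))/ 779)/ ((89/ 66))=-21681/ 27430810150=-0.00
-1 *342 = -342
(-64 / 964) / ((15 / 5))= -16 / 723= -0.02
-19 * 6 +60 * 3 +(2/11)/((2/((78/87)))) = 21080/319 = 66.08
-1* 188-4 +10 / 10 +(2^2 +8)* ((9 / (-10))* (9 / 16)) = -7883 / 40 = -197.08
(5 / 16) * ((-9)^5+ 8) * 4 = -295205 / 4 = -73801.25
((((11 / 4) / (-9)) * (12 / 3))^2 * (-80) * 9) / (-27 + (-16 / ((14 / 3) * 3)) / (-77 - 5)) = 555632 / 13941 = 39.86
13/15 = 0.87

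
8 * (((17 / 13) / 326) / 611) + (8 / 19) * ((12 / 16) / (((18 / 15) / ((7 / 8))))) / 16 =45480191 / 3148732288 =0.01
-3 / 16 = -0.19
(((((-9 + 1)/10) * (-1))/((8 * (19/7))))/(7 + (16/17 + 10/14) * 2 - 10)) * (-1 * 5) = -833/1406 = -0.59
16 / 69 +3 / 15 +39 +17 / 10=41.13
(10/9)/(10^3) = 1/900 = 0.00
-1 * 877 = -877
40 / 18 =20 / 9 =2.22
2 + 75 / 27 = 43 / 9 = 4.78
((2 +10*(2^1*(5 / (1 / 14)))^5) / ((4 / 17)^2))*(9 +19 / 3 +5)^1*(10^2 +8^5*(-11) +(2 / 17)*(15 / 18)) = -5124849463782849719491 / 72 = -71178464774761801659.60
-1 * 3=-3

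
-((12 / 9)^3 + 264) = -7192 / 27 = -266.37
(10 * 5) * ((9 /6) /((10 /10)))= 75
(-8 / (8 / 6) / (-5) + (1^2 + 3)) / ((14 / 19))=247 / 35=7.06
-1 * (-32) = 32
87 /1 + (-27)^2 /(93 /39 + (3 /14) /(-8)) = 1360095 /3433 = 396.18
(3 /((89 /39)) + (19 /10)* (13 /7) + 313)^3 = 7764309233424190747 /241804367000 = 32109880.11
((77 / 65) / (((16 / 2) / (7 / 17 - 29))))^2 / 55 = 31827411 / 97682000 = 0.33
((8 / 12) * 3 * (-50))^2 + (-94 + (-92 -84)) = 9730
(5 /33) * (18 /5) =6 /11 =0.55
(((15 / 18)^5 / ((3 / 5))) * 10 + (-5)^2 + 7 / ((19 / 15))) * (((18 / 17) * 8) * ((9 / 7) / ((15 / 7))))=1649899 / 8721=189.19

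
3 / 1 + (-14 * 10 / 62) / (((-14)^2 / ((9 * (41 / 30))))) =2481 / 868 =2.86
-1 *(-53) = 53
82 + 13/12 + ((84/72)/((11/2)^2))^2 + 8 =48008623/527076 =91.08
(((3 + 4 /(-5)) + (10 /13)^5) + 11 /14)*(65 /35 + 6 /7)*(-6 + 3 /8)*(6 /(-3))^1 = 14466640527 /145546856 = 99.40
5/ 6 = 0.83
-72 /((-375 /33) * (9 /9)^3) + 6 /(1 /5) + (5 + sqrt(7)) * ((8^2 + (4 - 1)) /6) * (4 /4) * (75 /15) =335 * sqrt(7) /6 + 236627 /750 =463.22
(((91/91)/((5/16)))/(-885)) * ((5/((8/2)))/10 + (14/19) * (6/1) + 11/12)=-4982/252225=-0.02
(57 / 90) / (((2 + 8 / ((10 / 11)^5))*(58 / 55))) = 653125 / 16186437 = 0.04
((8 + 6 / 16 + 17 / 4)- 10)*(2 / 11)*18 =189 / 22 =8.59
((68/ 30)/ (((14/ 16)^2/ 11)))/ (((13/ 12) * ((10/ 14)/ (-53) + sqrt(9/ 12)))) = 20297728/ 37566893 + 537889792 * sqrt(3)/ 26833495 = 35.26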